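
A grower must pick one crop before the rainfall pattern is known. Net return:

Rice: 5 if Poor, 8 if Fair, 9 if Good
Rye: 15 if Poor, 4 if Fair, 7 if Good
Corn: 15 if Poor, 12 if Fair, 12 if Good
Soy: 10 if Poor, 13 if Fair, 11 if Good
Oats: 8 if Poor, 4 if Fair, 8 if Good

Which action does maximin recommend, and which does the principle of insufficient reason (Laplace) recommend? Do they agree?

Row minima: Rice=5, Rye=4, Corn=12, Soy=10, Oats=4
Best worst-case = 12 → Corn.
Row averages: Rice=22/3, Rye=26/3, Corn=13, Soy=34/3, Oats=20/3
Highest average = 13 → Corn.

maximin → Corn; laplace → Corn (agree)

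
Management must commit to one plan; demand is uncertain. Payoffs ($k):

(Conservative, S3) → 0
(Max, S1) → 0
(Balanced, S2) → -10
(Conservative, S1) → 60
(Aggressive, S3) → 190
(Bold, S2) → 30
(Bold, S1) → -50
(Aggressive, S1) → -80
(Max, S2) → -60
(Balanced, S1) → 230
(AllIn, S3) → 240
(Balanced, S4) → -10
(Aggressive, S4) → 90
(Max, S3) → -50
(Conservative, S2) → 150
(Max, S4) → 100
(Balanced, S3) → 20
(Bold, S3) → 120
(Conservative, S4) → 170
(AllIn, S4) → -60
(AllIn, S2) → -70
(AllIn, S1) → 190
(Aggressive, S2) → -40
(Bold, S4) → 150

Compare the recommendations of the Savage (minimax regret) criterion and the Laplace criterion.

minimax regret → Balanced; laplace → Conservative (disagree)

Column bests: S1=230, S2=150, S3=240, S4=170.
Conservative regrets: 170, 0, 240, 0 → max 240
Balanced regrets: 0, 160, 220, 180 → max 220
Aggressive regrets: 310, 190, 50, 80 → max 310
Bold regrets: 280, 120, 120, 20 → max 280
AllIn regrets: 40, 220, 0, 230 → max 230
Max regrets: 230, 210, 290, 70 → max 290
Smallest max regret = 220 → Balanced.
Row averages: Conservative=95, Balanced=57.5, Aggressive=40, Bold=62.5, AllIn=75, Max=-2.5
Highest average = 95 → Conservative.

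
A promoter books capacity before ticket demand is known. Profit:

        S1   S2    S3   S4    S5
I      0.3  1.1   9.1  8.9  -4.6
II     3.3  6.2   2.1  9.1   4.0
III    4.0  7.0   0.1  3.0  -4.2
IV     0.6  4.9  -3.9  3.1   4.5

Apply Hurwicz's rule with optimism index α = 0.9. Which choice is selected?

I: 0.9·9.1 + 0.1·(-4.6) = 7.73
II: 0.9·9.1 + 0.1·2.1 = 8.4
III: 0.9·7.0 + 0.1·(-4.2) = 5.88
IV: 0.9·4.9 + 0.1·(-3.9) = 4.02
Highest Hurwicz score = 8.4 → II.

II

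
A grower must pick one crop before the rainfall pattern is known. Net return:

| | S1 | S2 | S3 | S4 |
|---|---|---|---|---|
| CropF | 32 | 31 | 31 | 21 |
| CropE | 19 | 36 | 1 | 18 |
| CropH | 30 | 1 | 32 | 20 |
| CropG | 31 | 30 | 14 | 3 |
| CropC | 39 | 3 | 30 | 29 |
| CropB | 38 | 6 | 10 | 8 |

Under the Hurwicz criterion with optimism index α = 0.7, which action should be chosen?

CropF

CropF: 0.7·32 + 0.3·21 = 28.7
CropE: 0.7·36 + 0.3·1 = 25.5
CropH: 0.7·32 + 0.3·1 = 22.7
CropG: 0.7·31 + 0.3·3 = 22.6
CropC: 0.7·39 + 0.3·3 = 28.2
CropB: 0.7·38 + 0.3·6 = 28.4
Highest Hurwicz score = 28.7 → CropF.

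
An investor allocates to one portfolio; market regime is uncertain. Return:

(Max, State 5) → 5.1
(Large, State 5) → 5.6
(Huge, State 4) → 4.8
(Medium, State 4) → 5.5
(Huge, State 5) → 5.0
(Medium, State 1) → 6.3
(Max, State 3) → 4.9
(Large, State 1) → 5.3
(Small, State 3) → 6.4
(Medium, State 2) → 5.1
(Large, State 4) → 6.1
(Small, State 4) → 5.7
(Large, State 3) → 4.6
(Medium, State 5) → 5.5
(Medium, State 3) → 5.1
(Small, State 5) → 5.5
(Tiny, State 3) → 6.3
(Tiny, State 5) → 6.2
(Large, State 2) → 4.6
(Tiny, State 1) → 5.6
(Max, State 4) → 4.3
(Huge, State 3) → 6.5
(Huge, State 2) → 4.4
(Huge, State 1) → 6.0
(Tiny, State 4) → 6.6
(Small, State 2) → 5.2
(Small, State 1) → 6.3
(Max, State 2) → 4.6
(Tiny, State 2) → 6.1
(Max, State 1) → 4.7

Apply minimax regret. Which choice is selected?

Column bests: State 1=6.3, State 2=6.1, State 3=6.5, State 4=6.6, State 5=6.2.
Tiny regrets: 0.7, 0.0, 0.2, 0.0, 0.0 → max 0.7
Small regrets: 0.0, 0.9, 0.1, 0.9, 0.7 → max 0.9
Medium regrets: 0.0, 1.0, 1.4, 1.1, 0.7 → max 1.4
Large regrets: 1.0, 1.5, 1.9, 0.5, 0.6 → max 1.9
Huge regrets: 0.3, 1.7, 0.0, 1.8, 1.2 → max 1.8
Max regrets: 1.6, 1.5, 1.6, 2.3, 1.1 → max 2.3
Smallest max regret = 0.7 → Tiny.

Tiny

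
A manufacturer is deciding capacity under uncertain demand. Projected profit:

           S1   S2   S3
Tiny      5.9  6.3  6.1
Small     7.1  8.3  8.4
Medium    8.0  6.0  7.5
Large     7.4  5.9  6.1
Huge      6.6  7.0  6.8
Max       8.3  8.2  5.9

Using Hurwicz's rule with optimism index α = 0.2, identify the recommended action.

Small

Tiny: 0.2·6.3 + 0.8·5.9 = 5.98
Small: 0.2·8.4 + 0.8·7.1 = 7.36
Medium: 0.2·8.0 + 0.8·6.0 = 6.4
Large: 0.2·7.4 + 0.8·5.9 = 6.2
Huge: 0.2·7.0 + 0.8·6.6 = 6.68
Max: 0.2·8.3 + 0.8·5.9 = 6.38
Highest Hurwicz score = 7.36 → Small.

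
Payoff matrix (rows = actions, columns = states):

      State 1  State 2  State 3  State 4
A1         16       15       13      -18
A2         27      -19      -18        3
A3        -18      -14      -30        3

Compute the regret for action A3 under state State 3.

Best payoff under State 3 is 13.
Regret = 13 − (-30) = 43.

43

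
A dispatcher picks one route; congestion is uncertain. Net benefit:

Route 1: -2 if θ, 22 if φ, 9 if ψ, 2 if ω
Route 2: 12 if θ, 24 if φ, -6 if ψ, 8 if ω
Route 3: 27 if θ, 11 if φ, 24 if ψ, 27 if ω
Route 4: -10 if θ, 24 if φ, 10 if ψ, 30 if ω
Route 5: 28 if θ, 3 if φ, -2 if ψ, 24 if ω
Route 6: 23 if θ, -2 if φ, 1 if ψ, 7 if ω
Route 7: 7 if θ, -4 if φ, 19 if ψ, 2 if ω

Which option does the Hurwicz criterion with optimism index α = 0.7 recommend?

Route 1: 0.7·22 + 0.3·(-2) = 14.8
Route 2: 0.7·24 + 0.3·(-6) = 15
Route 3: 0.7·27 + 0.3·11 = 22.2
Route 4: 0.7·30 + 0.3·(-10) = 18
Route 5: 0.7·28 + 0.3·(-2) = 19
Route 6: 0.7·23 + 0.3·(-2) = 15.5
Route 7: 0.7·19 + 0.3·(-4) = 12.1
Highest Hurwicz score = 22.2 → Route 3.

Route 3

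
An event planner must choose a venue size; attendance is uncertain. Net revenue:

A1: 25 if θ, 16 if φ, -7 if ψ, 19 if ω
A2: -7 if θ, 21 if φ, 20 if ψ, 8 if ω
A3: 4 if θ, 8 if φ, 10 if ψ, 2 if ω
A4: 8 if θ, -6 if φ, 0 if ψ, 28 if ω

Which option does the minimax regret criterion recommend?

Column bests: θ=25, φ=21, ψ=20, ω=28.
A1 regrets: 0, 5, 27, 9 → max 27
A2 regrets: 32, 0, 0, 20 → max 32
A3 regrets: 21, 13, 10, 26 → max 26
A4 regrets: 17, 27, 20, 0 → max 27
Smallest max regret = 26 → A3.

A3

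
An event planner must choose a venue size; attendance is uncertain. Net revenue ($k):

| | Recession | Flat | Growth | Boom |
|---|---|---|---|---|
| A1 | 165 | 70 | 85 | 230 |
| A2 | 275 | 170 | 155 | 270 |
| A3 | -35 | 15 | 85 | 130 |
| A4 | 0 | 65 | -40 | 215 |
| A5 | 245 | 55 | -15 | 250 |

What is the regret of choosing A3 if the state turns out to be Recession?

Best payoff under Recession is 275.
Regret = 275 − (-35) = 310.

310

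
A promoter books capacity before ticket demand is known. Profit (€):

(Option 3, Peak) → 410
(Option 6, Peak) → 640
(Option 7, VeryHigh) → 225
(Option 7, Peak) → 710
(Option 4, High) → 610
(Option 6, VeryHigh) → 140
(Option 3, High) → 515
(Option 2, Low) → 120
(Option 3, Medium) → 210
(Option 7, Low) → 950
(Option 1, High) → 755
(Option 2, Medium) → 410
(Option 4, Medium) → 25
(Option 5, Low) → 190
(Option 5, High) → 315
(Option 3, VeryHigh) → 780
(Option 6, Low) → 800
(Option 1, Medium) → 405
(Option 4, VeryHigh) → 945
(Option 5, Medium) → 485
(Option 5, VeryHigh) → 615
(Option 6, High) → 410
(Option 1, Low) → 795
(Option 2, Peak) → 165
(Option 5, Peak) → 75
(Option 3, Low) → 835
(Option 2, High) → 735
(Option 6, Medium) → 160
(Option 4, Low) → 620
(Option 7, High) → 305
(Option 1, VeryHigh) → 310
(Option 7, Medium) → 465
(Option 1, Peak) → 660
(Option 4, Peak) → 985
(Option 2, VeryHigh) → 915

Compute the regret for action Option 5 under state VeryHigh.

330

Best payoff under VeryHigh is 945.
Regret = 945 − 615 = 330.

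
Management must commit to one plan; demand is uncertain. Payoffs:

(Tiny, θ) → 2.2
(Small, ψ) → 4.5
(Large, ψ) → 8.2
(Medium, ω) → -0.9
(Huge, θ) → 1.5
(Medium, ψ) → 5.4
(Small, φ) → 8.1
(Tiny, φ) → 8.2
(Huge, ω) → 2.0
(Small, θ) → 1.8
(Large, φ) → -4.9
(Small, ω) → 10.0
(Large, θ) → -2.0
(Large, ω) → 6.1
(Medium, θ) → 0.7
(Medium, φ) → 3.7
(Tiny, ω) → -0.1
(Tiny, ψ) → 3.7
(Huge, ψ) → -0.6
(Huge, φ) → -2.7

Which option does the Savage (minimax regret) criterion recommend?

Column bests: θ=2.2, φ=8.2, ψ=8.2, ω=10.0.
Tiny regrets: 0.0, 0.0, 4.5, 10.1 → max 10.1
Small regrets: 0.4, 0.1, 3.7, 0.0 → max 3.7
Medium regrets: 1.5, 4.5, 2.8, 10.9 → max 10.9
Large regrets: 4.2, 13.1, 0.0, 3.9 → max 13.1
Huge regrets: 0.7, 10.9, 8.8, 8.0 → max 10.9
Smallest max regret = 3.7 → Small.

Small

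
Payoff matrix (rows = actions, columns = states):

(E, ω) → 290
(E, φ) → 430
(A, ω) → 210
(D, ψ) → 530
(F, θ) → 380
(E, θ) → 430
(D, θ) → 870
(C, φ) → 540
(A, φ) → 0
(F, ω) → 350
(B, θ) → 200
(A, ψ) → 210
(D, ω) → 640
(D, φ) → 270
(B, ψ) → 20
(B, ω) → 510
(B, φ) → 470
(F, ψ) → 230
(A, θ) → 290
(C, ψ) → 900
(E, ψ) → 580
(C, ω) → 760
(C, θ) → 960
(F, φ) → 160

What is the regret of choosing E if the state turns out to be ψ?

Best payoff under ψ is 900.
Regret = 900 − 580 = 320.

320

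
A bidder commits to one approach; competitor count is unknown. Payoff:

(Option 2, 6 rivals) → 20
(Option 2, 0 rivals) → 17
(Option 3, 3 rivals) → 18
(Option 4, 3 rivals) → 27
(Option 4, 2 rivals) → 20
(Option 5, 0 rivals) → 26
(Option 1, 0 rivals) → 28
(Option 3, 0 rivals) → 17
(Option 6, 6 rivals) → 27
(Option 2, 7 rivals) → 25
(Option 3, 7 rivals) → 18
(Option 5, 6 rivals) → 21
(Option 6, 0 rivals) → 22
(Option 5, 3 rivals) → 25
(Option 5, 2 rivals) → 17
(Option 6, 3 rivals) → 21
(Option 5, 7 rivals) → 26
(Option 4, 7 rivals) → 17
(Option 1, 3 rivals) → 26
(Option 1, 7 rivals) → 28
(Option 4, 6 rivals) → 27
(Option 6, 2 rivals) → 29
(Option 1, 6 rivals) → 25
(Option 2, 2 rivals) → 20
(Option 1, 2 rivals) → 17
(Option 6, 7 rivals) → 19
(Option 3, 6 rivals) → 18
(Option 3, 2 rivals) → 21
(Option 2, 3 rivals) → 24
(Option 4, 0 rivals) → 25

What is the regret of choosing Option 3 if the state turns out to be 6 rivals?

9

Best payoff under 6 rivals is 27.
Regret = 27 − 18 = 9.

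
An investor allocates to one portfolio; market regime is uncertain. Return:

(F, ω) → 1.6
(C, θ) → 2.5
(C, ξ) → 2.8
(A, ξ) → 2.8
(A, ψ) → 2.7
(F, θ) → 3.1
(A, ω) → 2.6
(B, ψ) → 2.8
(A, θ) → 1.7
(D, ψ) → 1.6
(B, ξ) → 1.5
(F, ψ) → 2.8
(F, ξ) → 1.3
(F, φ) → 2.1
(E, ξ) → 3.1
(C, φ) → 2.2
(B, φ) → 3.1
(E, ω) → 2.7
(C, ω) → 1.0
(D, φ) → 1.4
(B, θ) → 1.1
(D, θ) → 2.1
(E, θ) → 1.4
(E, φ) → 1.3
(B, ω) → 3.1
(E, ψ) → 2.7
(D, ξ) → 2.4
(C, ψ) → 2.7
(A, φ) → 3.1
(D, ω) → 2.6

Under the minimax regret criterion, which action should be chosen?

A

Column bests: θ=3.1, φ=3.1, ψ=2.8, ω=3.1, ξ=3.1.
A regrets: 1.4, 0.0, 0.1, 0.5, 0.3 → max 1.4
B regrets: 2.0, 0.0, 0.0, 0.0, 1.6 → max 2.0
C regrets: 0.6, 0.9, 0.1, 2.1, 0.3 → max 2.1
D regrets: 1.0, 1.7, 1.2, 0.5, 0.7 → max 1.7
E regrets: 1.7, 1.8, 0.1, 0.4, 0.0 → max 1.8
F regrets: 0.0, 1.0, 0.0, 1.5, 1.8 → max 1.8
Smallest max regret = 1.4 → A.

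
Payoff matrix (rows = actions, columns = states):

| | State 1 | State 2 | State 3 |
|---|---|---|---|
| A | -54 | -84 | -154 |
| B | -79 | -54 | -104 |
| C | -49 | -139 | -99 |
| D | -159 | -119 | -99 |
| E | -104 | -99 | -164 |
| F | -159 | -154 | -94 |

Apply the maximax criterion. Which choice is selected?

Row maxima: A=-54, B=-54, C=-49, D=-99, E=-99, F=-94
Best best-case = -49 → C.

C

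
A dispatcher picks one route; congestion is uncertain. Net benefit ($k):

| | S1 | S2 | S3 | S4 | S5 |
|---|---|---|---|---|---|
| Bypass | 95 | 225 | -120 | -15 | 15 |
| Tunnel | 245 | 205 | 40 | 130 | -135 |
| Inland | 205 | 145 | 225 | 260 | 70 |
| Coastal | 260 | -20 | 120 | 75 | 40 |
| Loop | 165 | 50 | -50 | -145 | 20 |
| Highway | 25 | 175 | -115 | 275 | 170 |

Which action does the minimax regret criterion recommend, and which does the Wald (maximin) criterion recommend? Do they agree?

Column bests: S1=260, S2=225, S3=225, S4=275, S5=170.
Bypass regrets: 165, 0, 345, 290, 155 → max 345
Tunnel regrets: 15, 20, 185, 145, 305 → max 305
Inland regrets: 55, 80, 0, 15, 100 → max 100
Coastal regrets: 0, 245, 105, 200, 130 → max 245
Loop regrets: 95, 175, 275, 420, 150 → max 420
Highway regrets: 235, 50, 340, 0, 0 → max 340
Smallest max regret = 100 → Inland.
Row minima: Bypass=-120, Tunnel=-135, Inland=70, Coastal=-20, Loop=-145, Highway=-115
Best worst-case = 70 → Inland.

minimax regret → Inland; maximin → Inland (agree)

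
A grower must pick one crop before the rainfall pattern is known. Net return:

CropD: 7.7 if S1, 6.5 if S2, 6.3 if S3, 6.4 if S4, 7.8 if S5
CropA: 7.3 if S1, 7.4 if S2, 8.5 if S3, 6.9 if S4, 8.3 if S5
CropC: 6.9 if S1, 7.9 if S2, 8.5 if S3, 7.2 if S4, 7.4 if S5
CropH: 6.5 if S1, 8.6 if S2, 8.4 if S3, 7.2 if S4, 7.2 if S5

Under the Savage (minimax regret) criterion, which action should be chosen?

CropC

Column bests: S1=7.7, S2=8.6, S3=8.5, S4=7.2, S5=8.3.
CropD regrets: 0.0, 2.1, 2.2, 0.8, 0.5 → max 2.2
CropA regrets: 0.4, 1.2, 0.0, 0.3, 0.0 → max 1.2
CropC regrets: 0.8, 0.7, 0.0, 0.0, 0.9 → max 0.9
CropH regrets: 1.2, 0.0, 0.1, 0.0, 1.1 → max 1.2
Smallest max regret = 0.9 → CropC.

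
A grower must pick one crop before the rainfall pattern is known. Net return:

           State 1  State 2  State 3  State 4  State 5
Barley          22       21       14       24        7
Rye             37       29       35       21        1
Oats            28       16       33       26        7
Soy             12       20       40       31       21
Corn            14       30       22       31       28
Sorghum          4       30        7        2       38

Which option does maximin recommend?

Row minima: Barley=7, Rye=1, Oats=7, Soy=12, Corn=14, Sorghum=2
Best worst-case = 14 → Corn.

Corn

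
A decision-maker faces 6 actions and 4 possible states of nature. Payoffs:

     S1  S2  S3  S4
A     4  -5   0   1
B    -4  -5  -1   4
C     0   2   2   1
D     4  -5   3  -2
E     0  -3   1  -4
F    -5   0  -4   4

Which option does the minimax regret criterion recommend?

C

Column bests: S1=4, S2=2, S3=3, S4=4.
A regrets: 0, 7, 3, 3 → max 7
B regrets: 8, 7, 4, 0 → max 8
C regrets: 4, 0, 1, 3 → max 4
D regrets: 0, 7, 0, 6 → max 7
E regrets: 4, 5, 2, 8 → max 8
F regrets: 9, 2, 7, 0 → max 9
Smallest max regret = 4 → C.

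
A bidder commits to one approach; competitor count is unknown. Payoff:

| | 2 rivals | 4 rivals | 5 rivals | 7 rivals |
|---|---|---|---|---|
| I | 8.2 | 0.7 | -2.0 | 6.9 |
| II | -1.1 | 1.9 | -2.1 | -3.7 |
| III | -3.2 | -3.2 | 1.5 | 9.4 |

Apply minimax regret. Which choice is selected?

I

Column bests: 2 rivals=8.2, 4 rivals=1.9, 5 rivals=1.5, 7 rivals=9.4.
I regrets: 0.0, 1.2, 3.5, 2.5 → max 3.5
II regrets: 9.3, 0.0, 3.6, 13.1 → max 13.1
III regrets: 11.4, 5.1, 0.0, 0.0 → max 11.4
Smallest max regret = 3.5 → I.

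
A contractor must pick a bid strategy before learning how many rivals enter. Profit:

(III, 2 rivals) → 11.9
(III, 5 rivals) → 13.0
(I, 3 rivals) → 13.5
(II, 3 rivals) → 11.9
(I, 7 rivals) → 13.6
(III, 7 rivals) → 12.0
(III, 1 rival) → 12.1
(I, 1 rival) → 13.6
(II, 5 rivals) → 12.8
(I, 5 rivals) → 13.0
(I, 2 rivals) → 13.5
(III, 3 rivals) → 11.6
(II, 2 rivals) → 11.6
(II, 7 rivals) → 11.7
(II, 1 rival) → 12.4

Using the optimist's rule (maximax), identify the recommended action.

Row maxima: I=13.6, II=12.8, III=13.0
Best best-case = 13.6 → I.

I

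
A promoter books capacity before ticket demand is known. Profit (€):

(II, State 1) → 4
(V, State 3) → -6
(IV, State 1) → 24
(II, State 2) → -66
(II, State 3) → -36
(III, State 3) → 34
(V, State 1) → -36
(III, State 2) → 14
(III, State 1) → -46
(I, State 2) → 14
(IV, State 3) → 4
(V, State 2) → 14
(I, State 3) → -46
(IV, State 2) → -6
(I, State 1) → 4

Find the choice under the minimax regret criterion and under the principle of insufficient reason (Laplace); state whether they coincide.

Column bests: State 1=24, State 2=14, State 3=34.
I regrets: 20, 0, 80 → max 80
II regrets: 20, 80, 70 → max 80
III regrets: 70, 0, 0 → max 70
IV regrets: 0, 20, 30 → max 30
V regrets: 60, 0, 40 → max 60
Smallest max regret = 30 → IV.
Row averages: I=-28/3, II=-98/3, III=2/3, IV=22/3, V=-28/3
Highest average = 22/3 → IV.

minimax regret → IV; laplace → IV (agree)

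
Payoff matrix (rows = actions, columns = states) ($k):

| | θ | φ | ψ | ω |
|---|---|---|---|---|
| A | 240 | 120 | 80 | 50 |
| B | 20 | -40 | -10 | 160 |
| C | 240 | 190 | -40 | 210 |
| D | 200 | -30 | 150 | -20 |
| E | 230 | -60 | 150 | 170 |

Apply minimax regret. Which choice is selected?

Column bests: θ=240, φ=190, ψ=150, ω=210.
A regrets: 0, 70, 70, 160 → max 160
B regrets: 220, 230, 160, 50 → max 230
C regrets: 0, 0, 190, 0 → max 190
D regrets: 40, 220, 0, 230 → max 230
E regrets: 10, 250, 0, 40 → max 250
Smallest max regret = 160 → A.

A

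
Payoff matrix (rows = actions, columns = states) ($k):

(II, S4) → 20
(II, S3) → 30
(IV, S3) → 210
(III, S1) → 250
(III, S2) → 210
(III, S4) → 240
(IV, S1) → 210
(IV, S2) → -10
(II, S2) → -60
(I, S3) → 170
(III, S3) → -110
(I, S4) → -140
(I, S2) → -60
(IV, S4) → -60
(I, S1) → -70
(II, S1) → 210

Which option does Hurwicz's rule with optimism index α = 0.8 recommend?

I: 0.8·170 + 0.2·(-140) = 108
II: 0.8·210 + 0.2·(-60) = 156
III: 0.8·250 + 0.2·(-110) = 178
IV: 0.8·210 + 0.2·(-60) = 156
Highest Hurwicz score = 178 → III.

III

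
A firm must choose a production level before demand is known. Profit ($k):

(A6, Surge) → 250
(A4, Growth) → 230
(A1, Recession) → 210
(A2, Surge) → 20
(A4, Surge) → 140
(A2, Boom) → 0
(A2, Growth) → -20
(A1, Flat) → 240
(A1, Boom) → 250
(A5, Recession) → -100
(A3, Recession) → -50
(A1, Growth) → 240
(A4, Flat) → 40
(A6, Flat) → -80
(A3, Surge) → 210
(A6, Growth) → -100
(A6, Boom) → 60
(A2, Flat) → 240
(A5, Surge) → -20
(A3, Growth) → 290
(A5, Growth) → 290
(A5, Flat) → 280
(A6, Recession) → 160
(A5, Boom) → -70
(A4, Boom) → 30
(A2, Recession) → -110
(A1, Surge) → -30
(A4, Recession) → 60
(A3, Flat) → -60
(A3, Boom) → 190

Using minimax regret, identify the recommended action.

A4

Column bests: Recession=210, Flat=280, Growth=290, Boom=250, Surge=250.
A1 regrets: 0, 40, 50, 0, 280 → max 280
A2 regrets: 320, 40, 310, 250, 230 → max 320
A3 regrets: 260, 340, 0, 60, 40 → max 340
A4 regrets: 150, 240, 60, 220, 110 → max 240
A5 regrets: 310, 0, 0, 320, 270 → max 320
A6 regrets: 50, 360, 390, 190, 0 → max 390
Smallest max regret = 240 → A4.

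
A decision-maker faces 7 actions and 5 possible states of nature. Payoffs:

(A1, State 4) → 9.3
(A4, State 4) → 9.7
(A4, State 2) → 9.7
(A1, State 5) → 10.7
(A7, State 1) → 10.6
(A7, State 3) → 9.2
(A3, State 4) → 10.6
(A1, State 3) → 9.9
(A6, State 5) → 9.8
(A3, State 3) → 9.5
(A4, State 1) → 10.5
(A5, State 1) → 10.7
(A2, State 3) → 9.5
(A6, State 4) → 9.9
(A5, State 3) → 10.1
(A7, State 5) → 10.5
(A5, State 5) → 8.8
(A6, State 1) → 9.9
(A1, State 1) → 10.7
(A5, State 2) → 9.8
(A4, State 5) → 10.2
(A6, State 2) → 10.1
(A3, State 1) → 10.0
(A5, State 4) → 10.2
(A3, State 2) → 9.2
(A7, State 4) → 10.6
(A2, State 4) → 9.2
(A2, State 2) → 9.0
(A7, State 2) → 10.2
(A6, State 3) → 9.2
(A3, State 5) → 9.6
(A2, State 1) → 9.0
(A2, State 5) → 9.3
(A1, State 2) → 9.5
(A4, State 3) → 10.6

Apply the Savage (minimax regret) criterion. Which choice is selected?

Column bests: State 1=10.7, State 2=10.2, State 3=10.6, State 4=10.6, State 5=10.7.
A1 regrets: 0.0, 0.7, 0.7, 1.3, 0.0 → max 1.3
A2 regrets: 1.7, 1.2, 1.1, 1.4, 1.4 → max 1.7
A3 regrets: 0.7, 1.0, 1.1, 0.0, 1.1 → max 1.1
A4 regrets: 0.2, 0.5, 0.0, 0.9, 0.5 → max 0.9
A5 regrets: 0.0, 0.4, 0.5, 0.4, 1.9 → max 1.9
A6 regrets: 0.8, 0.1, 1.4, 0.7, 0.9 → max 1.4
A7 regrets: 0.1, 0.0, 1.4, 0.0, 0.2 → max 1.4
Smallest max regret = 0.9 → A4.

A4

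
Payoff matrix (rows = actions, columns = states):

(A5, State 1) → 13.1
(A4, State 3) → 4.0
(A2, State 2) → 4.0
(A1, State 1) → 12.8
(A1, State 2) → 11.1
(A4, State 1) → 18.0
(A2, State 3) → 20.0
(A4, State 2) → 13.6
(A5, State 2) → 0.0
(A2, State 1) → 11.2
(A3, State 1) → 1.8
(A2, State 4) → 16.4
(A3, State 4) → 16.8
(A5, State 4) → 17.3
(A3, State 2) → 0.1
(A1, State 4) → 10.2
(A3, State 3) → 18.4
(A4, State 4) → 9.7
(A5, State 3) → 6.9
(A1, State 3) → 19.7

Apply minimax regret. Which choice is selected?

A1

Column bests: State 1=18.0, State 2=13.6, State 3=20.0, State 4=17.3.
A1 regrets: 5.2, 2.5, 0.3, 7.1 → max 7.1
A2 regrets: 6.8, 9.6, 0.0, 0.9 → max 9.6
A3 regrets: 16.2, 13.5, 1.6, 0.5 → max 16.2
A4 regrets: 0.0, 0.0, 16.0, 7.6 → max 16.0
A5 regrets: 4.9, 13.6, 13.1, 0.0 → max 13.6
Smallest max regret = 7.1 → A1.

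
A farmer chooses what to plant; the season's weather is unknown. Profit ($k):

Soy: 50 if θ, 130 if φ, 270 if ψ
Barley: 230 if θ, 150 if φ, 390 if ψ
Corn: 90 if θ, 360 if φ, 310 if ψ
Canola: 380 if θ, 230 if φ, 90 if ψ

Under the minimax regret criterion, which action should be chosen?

Barley

Column bests: θ=380, φ=360, ψ=390.
Soy regrets: 330, 230, 120 → max 330
Barley regrets: 150, 210, 0 → max 210
Corn regrets: 290, 0, 80 → max 290
Canola regrets: 0, 130, 300 → max 300
Smallest max regret = 210 → Barley.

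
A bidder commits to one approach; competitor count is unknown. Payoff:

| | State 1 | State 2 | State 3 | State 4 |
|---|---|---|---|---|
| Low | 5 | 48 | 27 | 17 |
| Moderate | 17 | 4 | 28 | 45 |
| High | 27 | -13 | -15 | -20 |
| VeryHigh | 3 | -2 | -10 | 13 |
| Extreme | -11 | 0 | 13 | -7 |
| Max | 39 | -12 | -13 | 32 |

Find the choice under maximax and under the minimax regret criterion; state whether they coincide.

Row maxima: Low=48, Moderate=45, High=27, VeryHigh=13, Extreme=13, Max=39
Best best-case = 48 → Low.
Column bests: State 1=39, State 2=48, State 3=28, State 4=45.
Low regrets: 34, 0, 1, 28 → max 34
Moderate regrets: 22, 44, 0, 0 → max 44
High regrets: 12, 61, 43, 65 → max 65
VeryHigh regrets: 36, 50, 38, 32 → max 50
Extreme regrets: 50, 48, 15, 52 → max 52
Max regrets: 0, 60, 41, 13 → max 60
Smallest max regret = 34 → Low.

maximax → Low; minimax regret → Low (agree)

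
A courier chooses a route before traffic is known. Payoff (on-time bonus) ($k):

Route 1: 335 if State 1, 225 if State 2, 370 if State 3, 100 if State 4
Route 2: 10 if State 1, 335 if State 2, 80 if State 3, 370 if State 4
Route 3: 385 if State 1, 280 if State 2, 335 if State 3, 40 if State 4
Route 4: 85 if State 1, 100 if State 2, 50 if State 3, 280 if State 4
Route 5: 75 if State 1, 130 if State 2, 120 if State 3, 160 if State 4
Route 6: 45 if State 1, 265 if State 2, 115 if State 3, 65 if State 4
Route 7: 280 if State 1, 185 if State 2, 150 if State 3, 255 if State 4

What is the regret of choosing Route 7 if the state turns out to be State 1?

Best payoff under State 1 is 385.
Regret = 385 − 280 = 105.

105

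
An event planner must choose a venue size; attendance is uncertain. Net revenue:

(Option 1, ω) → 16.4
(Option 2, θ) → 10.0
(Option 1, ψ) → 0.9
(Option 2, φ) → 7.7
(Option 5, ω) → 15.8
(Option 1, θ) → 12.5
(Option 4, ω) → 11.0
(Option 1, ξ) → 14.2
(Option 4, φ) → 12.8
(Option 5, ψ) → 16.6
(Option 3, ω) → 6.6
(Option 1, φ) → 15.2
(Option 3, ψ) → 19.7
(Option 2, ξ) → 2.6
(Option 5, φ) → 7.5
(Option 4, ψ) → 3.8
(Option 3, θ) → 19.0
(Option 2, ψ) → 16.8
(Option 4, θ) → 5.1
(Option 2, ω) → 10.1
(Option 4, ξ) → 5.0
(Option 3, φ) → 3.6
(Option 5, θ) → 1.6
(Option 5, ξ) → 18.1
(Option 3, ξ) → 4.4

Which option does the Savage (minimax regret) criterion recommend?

Option 3

Column bests: θ=19.0, φ=15.2, ψ=19.7, ω=16.4, ξ=18.1.
Option 1 regrets: 6.5, 0.0, 18.8, 0.0, 3.9 → max 18.8
Option 2 regrets: 9.0, 7.5, 2.9, 6.3, 15.5 → max 15.5
Option 3 regrets: 0.0, 11.6, 0.0, 9.8, 13.7 → max 13.7
Option 4 regrets: 13.9, 2.4, 15.9, 5.4, 13.1 → max 15.9
Option 5 regrets: 17.4, 7.7, 3.1, 0.6, 0.0 → max 17.4
Smallest max regret = 13.7 → Option 3.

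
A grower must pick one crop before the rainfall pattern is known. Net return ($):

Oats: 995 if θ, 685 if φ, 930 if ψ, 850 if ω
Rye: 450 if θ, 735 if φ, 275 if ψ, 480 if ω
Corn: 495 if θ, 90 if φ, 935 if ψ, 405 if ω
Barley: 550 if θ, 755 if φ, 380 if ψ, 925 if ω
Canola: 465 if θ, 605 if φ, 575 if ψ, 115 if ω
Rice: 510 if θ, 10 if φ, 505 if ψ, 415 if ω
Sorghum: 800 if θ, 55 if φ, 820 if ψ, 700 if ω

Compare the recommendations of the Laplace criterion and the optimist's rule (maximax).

laplace → Oats; maximax → Oats (agree)

Row averages: Oats=865, Rye=485, Corn=481.25, Barley=652.5, Canola=440, Rice=360, Sorghum=593.75
Highest average = 865 → Oats.
Row maxima: Oats=995, Rye=735, Corn=935, Barley=925, Canola=605, Rice=510, Sorghum=820
Best best-case = 995 → Oats.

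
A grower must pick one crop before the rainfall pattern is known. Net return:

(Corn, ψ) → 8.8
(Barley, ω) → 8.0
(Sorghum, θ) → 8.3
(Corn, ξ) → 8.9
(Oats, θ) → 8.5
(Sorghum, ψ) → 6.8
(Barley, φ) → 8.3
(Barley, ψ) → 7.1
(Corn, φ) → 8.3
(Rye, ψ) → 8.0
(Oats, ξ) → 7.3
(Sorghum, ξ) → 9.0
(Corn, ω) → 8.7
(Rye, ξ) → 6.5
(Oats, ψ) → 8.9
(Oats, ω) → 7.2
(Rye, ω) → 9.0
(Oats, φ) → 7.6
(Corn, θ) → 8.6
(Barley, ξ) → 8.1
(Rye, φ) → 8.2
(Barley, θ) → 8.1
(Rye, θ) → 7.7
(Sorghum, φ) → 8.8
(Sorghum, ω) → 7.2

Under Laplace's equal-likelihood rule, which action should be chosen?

Row averages: Oats=7.9, Barley=7.92, Rye=7.88, Corn=8.66, Sorghum=8.02
Highest average = 8.66 → Corn.

Corn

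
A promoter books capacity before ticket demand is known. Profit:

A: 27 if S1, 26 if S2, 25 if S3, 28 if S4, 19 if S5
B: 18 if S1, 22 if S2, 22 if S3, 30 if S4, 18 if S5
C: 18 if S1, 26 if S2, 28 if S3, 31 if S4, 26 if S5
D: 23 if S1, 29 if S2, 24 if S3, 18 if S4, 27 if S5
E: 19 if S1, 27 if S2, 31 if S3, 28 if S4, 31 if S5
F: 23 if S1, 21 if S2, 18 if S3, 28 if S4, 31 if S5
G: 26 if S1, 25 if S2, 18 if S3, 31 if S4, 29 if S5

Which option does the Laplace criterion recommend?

Row averages: A=25, B=22, C=25.8, D=24.2, E=27.2, F=24.2, G=25.8
Highest average = 27.2 → E.

E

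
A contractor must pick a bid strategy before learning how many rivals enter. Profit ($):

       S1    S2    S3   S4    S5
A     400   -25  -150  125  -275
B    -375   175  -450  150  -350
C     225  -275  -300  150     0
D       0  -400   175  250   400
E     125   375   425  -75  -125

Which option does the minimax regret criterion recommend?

E

Column bests: S1=400, S2=375, S3=425, S4=250, S5=400.
A regrets: 0, 400, 575, 125, 675 → max 675
B regrets: 775, 200, 875, 100, 750 → max 875
C regrets: 175, 650, 725, 100, 400 → max 725
D regrets: 400, 775, 250, 0, 0 → max 775
E regrets: 275, 0, 0, 325, 525 → max 525
Smallest max regret = 525 → E.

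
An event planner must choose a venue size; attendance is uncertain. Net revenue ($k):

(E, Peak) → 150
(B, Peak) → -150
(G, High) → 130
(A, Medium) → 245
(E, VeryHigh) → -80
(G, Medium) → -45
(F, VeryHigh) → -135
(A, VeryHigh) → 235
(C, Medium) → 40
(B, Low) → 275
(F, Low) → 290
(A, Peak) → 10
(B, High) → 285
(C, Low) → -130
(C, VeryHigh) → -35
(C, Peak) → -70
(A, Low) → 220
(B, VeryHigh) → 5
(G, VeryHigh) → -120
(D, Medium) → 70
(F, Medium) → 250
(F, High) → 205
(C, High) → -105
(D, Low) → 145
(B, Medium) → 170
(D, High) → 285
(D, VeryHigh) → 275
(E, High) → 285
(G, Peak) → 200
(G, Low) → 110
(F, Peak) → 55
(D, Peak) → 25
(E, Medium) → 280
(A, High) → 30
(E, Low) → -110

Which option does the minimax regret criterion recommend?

Column bests: Low=290, Medium=280, High=285, VeryHigh=275, Peak=200.
A regrets: 70, 35, 255, 40, 190 → max 255
B regrets: 15, 110, 0, 270, 350 → max 350
C regrets: 420, 240, 390, 310, 270 → max 420
D regrets: 145, 210, 0, 0, 175 → max 210
E regrets: 400, 0, 0, 355, 50 → max 400
F regrets: 0, 30, 80, 410, 145 → max 410
G regrets: 180, 325, 155, 395, 0 → max 395
Smallest max regret = 210 → D.

D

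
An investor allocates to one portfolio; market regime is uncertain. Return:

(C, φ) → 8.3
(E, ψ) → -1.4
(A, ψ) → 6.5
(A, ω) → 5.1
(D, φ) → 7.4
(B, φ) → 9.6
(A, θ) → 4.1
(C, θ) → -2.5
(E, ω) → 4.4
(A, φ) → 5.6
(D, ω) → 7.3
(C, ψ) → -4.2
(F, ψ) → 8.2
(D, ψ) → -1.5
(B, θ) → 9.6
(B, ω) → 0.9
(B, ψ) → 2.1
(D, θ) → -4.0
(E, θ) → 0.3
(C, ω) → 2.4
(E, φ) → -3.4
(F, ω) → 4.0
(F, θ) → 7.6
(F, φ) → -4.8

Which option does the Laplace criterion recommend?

B

Row averages: A=5.325, B=5.55, C=1, D=2.3, E=-0.025, F=3.75
Highest average = 5.55 → B.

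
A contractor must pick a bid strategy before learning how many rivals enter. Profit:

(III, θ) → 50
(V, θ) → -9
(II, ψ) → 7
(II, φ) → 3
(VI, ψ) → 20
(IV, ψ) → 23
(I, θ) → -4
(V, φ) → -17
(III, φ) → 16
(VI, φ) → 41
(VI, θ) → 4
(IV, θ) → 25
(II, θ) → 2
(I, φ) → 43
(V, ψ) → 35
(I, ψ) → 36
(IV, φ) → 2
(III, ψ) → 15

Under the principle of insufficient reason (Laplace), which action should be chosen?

III

Row averages: I=25, II=4, III=27, IV=50/3, V=3, VI=65/3
Highest average = 27 → III.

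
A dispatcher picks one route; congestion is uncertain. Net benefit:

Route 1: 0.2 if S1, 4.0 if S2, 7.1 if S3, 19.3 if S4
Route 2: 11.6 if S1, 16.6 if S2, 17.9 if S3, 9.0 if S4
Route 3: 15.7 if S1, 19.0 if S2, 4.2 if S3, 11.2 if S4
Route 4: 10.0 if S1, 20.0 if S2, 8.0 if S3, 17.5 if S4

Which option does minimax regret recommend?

Column bests: S1=15.7, S2=20.0, S3=17.9, S4=19.3.
Route 1 regrets: 15.5, 16.0, 10.8, 0.0 → max 16.0
Route 2 regrets: 4.1, 3.4, 0.0, 10.3 → max 10.3
Route 3 regrets: 0.0, 1.0, 13.7, 8.1 → max 13.7
Route 4 regrets: 5.7, 0.0, 9.9, 1.8 → max 9.9
Smallest max regret = 9.9 → Route 4.

Route 4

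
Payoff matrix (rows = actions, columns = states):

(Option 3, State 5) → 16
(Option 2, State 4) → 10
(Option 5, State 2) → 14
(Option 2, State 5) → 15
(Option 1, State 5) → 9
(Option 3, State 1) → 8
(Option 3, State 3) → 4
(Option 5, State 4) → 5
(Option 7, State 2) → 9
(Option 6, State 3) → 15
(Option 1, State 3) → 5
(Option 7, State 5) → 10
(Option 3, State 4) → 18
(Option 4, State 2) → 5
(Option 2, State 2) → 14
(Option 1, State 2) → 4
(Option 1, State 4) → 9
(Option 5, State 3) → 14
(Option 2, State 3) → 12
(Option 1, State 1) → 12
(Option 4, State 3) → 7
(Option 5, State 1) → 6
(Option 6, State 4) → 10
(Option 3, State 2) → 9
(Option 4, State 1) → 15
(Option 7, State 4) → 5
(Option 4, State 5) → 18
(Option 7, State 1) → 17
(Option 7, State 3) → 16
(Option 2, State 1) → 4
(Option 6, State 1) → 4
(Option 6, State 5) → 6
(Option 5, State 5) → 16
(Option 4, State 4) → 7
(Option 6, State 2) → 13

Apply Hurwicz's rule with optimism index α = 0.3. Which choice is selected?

Option 1: 0.3·12 + 0.7·4 = 6.4
Option 2: 0.3·15 + 0.7·4 = 7.3
Option 3: 0.3·18 + 0.7·4 = 8.2
Option 4: 0.3·18 + 0.7·5 = 8.9
Option 5: 0.3·16 + 0.7·5 = 8.3
Option 6: 0.3·15 + 0.7·4 = 7.3
Option 7: 0.3·17 + 0.7·5 = 8.6
Highest Hurwicz score = 8.9 → Option 4.

Option 4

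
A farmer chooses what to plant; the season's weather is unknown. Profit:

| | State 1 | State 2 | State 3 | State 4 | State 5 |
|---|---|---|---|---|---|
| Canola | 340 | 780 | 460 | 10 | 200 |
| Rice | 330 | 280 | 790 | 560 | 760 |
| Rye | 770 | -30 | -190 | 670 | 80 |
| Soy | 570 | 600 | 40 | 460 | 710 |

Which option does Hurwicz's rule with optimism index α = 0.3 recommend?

Rice

Canola: 0.3·780 + 0.7·10 = 241
Rice: 0.3·790 + 0.7·280 = 433
Rye: 0.3·770 + 0.7·(-190) = 98
Soy: 0.3·710 + 0.7·40 = 241
Highest Hurwicz score = 433 → Rice.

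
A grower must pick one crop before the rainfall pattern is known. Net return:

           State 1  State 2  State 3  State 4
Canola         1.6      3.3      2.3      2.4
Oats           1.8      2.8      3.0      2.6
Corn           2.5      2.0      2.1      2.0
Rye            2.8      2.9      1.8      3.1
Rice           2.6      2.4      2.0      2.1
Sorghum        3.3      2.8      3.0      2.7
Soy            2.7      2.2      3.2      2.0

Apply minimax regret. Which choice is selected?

Column bests: State 1=3.3, State 2=3.3, State 3=3.2, State 4=3.1.
Canola regrets: 1.7, 0.0, 0.9, 0.7 → max 1.7
Oats regrets: 1.5, 0.5, 0.2, 0.5 → max 1.5
Corn regrets: 0.8, 1.3, 1.1, 1.1 → max 1.3
Rye regrets: 0.5, 0.4, 1.4, 0.0 → max 1.4
Rice regrets: 0.7, 0.9, 1.2, 1.0 → max 1.2
Sorghum regrets: 0.0, 0.5, 0.2, 0.4 → max 0.5
Soy regrets: 0.6, 1.1, 0.0, 1.1 → max 1.1
Smallest max regret = 0.5 → Sorghum.

Sorghum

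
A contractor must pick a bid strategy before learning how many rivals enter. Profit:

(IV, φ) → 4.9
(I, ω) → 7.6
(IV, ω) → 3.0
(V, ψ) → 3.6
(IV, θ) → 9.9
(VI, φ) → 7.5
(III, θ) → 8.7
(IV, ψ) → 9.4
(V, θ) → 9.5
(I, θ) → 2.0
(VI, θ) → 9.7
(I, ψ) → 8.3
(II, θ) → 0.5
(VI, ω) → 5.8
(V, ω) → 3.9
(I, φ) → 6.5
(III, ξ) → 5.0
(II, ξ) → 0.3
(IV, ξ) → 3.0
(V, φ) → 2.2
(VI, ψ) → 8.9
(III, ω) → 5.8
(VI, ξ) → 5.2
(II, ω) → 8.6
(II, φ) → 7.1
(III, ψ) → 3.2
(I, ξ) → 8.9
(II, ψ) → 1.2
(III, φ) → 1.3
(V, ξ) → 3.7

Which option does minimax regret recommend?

VI

Column bests: θ=9.9, φ=7.5, ψ=9.4, ω=8.6, ξ=8.9.
I regrets: 7.9, 1.0, 1.1, 1.0, 0.0 → max 7.9
II regrets: 9.4, 0.4, 8.2, 0.0, 8.6 → max 9.4
III regrets: 1.2, 6.2, 6.2, 2.8, 3.9 → max 6.2
IV regrets: 0.0, 2.6, 0.0, 5.6, 5.9 → max 5.9
V regrets: 0.4, 5.3, 5.8, 4.7, 5.2 → max 5.8
VI regrets: 0.2, 0.0, 0.5, 2.8, 3.7 → max 3.7
Smallest max regret = 3.7 → VI.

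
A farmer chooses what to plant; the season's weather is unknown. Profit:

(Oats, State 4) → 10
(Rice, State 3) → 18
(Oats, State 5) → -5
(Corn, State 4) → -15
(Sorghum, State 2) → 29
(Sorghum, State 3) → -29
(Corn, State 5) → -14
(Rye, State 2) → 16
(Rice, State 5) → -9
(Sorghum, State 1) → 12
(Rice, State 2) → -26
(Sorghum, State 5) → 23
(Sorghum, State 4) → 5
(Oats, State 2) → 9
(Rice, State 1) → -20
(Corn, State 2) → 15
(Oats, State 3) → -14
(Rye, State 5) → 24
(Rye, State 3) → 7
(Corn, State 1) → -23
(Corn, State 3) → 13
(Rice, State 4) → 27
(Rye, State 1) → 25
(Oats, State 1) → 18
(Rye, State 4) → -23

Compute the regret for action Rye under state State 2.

13

Best payoff under State 2 is 29.
Regret = 29 − 16 = 13.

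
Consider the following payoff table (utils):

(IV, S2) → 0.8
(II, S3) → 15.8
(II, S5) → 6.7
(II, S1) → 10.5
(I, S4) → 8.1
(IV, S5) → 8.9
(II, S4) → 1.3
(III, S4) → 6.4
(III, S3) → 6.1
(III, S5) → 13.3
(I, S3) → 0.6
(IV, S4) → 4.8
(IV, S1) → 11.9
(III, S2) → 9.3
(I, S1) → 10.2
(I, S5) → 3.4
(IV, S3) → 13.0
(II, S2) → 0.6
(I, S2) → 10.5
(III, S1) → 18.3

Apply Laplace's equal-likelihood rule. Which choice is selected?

Row averages: I=6.56, II=6.98, III=10.68, IV=7.88
Highest average = 10.68 → III.

III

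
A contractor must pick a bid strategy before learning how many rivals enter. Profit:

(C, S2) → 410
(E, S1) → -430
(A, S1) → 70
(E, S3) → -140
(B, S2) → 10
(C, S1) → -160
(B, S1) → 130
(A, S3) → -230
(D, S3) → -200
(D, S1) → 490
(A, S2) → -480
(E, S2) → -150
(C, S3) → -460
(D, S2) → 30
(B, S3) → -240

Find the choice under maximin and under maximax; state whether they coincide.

maximin → D; maximax → D (agree)

Row minima: A=-480, B=-240, C=-460, D=-200, E=-430
Best worst-case = -200 → D.
Row maxima: A=70, B=130, C=410, D=490, E=-140
Best best-case = 490 → D.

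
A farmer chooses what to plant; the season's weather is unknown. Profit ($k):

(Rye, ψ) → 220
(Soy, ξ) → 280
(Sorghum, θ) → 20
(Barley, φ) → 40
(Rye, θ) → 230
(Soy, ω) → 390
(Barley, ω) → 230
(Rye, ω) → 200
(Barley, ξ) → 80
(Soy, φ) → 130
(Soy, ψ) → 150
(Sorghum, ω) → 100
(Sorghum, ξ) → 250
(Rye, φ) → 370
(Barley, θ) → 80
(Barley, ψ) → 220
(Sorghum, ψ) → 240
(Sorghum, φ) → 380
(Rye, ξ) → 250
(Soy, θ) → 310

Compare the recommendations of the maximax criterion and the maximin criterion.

maximax → Soy; maximin → Rye (disagree)

Row maxima: Sorghum=380, Barley=230, Soy=390, Rye=370
Best best-case = 390 → Soy.
Row minima: Sorghum=20, Barley=40, Soy=130, Rye=200
Best worst-case = 200 → Rye.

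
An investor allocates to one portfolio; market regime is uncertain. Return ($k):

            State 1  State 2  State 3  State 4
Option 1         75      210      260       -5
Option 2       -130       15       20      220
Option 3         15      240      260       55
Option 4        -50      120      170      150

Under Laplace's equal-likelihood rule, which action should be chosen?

Row averages: Option 1=135, Option 2=31.25, Option 3=142.5, Option 4=97.5
Highest average = 142.5 → Option 3.

Option 3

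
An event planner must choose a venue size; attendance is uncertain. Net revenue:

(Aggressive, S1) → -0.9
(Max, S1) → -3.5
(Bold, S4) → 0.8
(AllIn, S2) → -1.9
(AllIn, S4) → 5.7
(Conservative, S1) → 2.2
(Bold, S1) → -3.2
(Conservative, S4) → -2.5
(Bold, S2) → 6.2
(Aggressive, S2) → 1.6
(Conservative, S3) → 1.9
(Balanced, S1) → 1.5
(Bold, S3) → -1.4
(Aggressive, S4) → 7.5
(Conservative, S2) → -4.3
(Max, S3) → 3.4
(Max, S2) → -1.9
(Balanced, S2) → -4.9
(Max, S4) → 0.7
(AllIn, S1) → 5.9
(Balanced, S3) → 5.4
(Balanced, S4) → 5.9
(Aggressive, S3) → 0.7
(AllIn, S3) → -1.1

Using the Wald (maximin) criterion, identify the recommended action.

Aggressive

Row minima: Conservative=-4.3, Balanced=-4.9, Aggressive=-0.9, Bold=-3.2, AllIn=-1.9, Max=-3.5
Best worst-case = -0.9 → Aggressive.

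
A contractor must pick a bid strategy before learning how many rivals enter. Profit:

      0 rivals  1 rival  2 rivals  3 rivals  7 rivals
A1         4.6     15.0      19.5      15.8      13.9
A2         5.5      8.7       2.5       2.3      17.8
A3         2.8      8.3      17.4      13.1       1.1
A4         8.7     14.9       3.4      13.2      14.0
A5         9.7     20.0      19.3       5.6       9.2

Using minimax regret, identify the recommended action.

A1

Column bests: 0 rivals=9.7, 1 rival=20.0, 2 rivals=19.5, 3 rivals=15.8, 7 rivals=17.8.
A1 regrets: 5.1, 5.0, 0.0, 0.0, 3.9 → max 5.1
A2 regrets: 4.2, 11.3, 17.0, 13.5, 0.0 → max 17.0
A3 regrets: 6.9, 11.7, 2.1, 2.7, 16.7 → max 16.7
A4 regrets: 1.0, 5.1, 16.1, 2.6, 3.8 → max 16.1
A5 regrets: 0.0, 0.0, 0.2, 10.2, 8.6 → max 10.2
Smallest max regret = 5.1 → A1.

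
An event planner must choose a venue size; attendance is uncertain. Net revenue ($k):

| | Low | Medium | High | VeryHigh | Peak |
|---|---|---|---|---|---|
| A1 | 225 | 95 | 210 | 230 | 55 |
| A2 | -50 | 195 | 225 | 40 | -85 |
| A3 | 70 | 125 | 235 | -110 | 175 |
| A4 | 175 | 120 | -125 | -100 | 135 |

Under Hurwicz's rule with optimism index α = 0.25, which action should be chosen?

A1: 0.25·230 + 0.75·55 = 98.75
A2: 0.25·225 + 0.75·(-85) = -7.5
A3: 0.25·235 + 0.75·(-110) = -23.75
A4: 0.25·175 + 0.75·(-125) = -50
Highest Hurwicz score = 98.75 → A1.

A1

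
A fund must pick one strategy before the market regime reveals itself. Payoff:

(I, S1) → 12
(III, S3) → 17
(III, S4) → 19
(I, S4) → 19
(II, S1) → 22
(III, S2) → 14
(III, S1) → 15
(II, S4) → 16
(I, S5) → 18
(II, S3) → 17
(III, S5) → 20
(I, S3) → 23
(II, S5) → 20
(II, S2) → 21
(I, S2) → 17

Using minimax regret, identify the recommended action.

Column bests: S1=22, S2=21, S3=23, S4=19, S5=20.
I regrets: 10, 4, 0, 0, 2 → max 10
II regrets: 0, 0, 6, 3, 0 → max 6
III regrets: 7, 7, 6, 0, 0 → max 7
Smallest max regret = 6 → II.

II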